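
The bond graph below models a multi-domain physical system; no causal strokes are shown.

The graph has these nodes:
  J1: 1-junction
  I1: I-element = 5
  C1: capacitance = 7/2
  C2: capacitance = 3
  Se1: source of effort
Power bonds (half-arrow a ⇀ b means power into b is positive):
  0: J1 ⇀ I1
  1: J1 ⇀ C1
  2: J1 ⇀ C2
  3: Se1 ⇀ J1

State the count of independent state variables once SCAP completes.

b3 |J1  (Se1: effort source, stroke at far end)
b0 |I1  (I1 integral (f out))
b1 |J1  (J1: bond 0 brought flow, rest push out)
b2 |J1  (1-jn J1 has f-setter on 0)

3  (C1, C2, I1 all integral)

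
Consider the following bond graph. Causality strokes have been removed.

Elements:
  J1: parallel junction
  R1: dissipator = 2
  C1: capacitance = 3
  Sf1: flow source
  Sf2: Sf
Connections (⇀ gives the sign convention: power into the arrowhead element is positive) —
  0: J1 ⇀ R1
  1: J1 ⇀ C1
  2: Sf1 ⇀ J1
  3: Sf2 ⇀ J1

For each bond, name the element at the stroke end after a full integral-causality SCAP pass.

b0 stroke at R1
b1 stroke at J1
b2 stroke at Sf1
b3 stroke at Sf2

#2 →Sf1  (Sf1: flow source, stroke at near end)
#3 →Sf2  (Sf2 fixes flow; stroke at Sf2)
#1 →J1  (C1: C, integral causality)
#0 →R1  (J1: bond 1 brought effort, rest push out)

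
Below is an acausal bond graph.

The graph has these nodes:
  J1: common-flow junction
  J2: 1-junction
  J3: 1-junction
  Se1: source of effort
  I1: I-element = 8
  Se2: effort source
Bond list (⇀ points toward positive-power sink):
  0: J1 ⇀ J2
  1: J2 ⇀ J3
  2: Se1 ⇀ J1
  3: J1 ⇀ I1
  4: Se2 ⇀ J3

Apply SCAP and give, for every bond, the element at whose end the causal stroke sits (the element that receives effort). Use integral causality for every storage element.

#2 stroke→J1  (Se1 fixes effort; stroke away)
#4 stroke→J3  (source Se2 imposes e)
#1 stroke→J2  (J3: last free bond brings flow in)
#0 stroke→J1  (J2 needs exactly one f-in)
#3 stroke→I1  (closing 1-jn rule on J1)

#0 →J1
#1 →J2
#2 →J1
#3 →I1
#4 →J3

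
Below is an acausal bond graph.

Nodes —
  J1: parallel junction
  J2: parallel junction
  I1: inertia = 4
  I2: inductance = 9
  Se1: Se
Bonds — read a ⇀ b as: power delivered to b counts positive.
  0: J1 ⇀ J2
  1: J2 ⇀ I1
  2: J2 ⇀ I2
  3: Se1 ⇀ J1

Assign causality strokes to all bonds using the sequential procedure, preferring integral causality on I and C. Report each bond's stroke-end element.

bond 3 →J1  (Se1 (Se) sets effort on bond)
bond 0 →J2  (J1: bond 3 brought effort, rest push out)
bond 1 →I1  (J2 effort already set via bond 0)
bond 2 →I2  (0-jn J2 has e-setter on 0)

bond 0 →J2
bond 1 →I1
bond 2 →I2
bond 3 →J1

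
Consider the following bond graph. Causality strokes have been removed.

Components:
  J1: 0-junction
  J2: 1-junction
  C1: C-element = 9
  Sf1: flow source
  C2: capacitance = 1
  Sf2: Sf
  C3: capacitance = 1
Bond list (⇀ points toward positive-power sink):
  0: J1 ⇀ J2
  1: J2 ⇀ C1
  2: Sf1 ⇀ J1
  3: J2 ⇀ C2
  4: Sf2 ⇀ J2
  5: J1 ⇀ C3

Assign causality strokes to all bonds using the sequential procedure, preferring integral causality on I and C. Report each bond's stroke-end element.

β0 stroke→J2
β1 stroke→J2
β2 stroke→Sf1
β3 stroke→J2
β4 stroke→Sf2
β5 stroke→J1

bond 2 →Sf1  (source Sf1 imposes f)
bond 4 →Sf2  (Sf2 fixes flow; stroke at Sf2)
bond 0 →J2  (1-jn J2 has f-setter on 4)
bond 1 →J2  (1-jn J2 has f-setter on 4)
bond 3 →J2  (J2 flow already set via bond 4)
bond 5 →J1  (closing 0-jn rule on J1)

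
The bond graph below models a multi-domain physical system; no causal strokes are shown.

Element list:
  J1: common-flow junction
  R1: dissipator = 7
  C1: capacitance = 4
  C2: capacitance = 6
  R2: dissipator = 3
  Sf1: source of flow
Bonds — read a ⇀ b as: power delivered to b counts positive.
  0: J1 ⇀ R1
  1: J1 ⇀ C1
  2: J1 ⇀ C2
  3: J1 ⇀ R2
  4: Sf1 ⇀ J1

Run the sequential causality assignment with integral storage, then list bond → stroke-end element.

β4 →Sf1  (Sf1 (Sf) sets flow on bond)
β0 →J1  (J1 flow already set via bond 4)
β1 →J1  (1-jn J1 has f-setter on 4)
β2 →J1  (common-f at J1 fixed by 4)
β3 →J1  (J1: bond 4 brought flow, rest push out)

b0 stroke at J1
b1 stroke at J1
b2 stroke at J1
b3 stroke at J1
b4 stroke at Sf1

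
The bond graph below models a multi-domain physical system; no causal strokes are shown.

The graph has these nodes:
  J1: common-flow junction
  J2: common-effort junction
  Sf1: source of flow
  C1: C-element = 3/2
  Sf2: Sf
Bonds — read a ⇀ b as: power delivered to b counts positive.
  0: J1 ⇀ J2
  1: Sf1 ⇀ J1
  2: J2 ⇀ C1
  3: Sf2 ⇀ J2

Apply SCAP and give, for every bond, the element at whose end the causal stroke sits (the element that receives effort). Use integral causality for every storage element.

bond 0 →J1
bond 1 →Sf1
bond 2 →J2
bond 3 →Sf2

b1 |Sf1  (Sf1 fixes flow; stroke at Sf1)
b3 |Sf2  (Sf2 (Sf) sets flow on bond)
b0 |J1  (J1 flow already set via bond 1)
b2 |J2  (J2 needs exactly one e-in)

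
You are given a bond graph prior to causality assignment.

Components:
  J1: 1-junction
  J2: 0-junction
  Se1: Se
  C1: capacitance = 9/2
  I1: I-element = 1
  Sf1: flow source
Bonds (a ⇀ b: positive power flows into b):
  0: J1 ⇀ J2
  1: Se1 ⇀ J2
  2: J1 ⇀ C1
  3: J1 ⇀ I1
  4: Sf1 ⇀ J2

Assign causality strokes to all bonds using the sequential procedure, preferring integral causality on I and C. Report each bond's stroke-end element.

β0 |J1
β1 |J2
β2 |J1
β3 |I1
β4 |Sf1

b1 →J2  (source Se1 imposes e)
b4 →Sf1  (Sf1: flow source, stroke at near end)
b0 →J1  (0-jn J2 has e-setter on 1)
b2 →J1  (C1 outputs effort q/C1)
b3 →I1  (J1 needs exactly one f-in)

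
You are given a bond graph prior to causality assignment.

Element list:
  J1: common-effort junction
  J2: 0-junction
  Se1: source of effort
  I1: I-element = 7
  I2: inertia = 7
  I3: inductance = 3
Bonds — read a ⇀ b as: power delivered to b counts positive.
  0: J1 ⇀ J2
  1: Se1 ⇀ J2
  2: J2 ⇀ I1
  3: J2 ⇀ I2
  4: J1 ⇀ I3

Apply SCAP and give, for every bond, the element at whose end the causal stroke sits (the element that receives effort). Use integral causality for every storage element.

β0 stroke→J1
β1 stroke→J2
β2 stroke→I1
β3 stroke→I2
β4 stroke→I3

#1 |J2  (Se1: effort source, stroke at far end)
#0 |J1  (J2 effort already set via bond 1)
#2 |I1  (0-jn J2 has e-setter on 1)
#3 |I2  (J2 effort already set via bond 1)
#4 |I3  (J1: bond 0 brought effort, rest push out)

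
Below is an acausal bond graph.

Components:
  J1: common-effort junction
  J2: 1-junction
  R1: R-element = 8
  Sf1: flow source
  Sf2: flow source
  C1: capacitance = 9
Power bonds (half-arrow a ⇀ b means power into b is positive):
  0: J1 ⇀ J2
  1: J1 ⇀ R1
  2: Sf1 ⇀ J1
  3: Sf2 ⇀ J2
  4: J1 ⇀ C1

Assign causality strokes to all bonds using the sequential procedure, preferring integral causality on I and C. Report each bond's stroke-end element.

b2 |Sf1  (Sf1 fixes flow; stroke at Sf1)
b3 |Sf2  (Sf2 fixes flow; stroke at Sf2)
b0 |J2  (common-f at J2 fixed by 3)
b4 |J1  (C1: C, integral causality)
b1 |R1  (0-jn J1 has e-setter on 4)

b0 →J2
b1 →R1
b2 →Sf1
b3 →Sf2
b4 →J1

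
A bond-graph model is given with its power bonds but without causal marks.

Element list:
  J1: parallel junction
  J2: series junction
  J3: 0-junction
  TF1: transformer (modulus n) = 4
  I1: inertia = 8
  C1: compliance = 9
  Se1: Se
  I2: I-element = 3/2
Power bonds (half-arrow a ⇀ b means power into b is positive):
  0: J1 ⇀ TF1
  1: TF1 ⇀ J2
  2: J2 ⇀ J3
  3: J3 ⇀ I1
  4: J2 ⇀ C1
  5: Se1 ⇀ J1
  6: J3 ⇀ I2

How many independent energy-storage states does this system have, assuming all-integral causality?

b5 stroke→J1  (Se1 fixes effort; stroke away)
b0 stroke→TF1  (0-jn J1 has e-setter on 5)
b1 stroke→J2  (TF1: transformer flips bond 0)
b3 stroke→I1  (I1 outputs flow p/I1)
b4 stroke→J2  (C1 outputs effort q/C1)
b2 stroke→J3  (closing 1-jn rule on J2)
b6 stroke→I2  (0-jn J3 has e-setter on 2)

3  (C1, I1, I2 all integral)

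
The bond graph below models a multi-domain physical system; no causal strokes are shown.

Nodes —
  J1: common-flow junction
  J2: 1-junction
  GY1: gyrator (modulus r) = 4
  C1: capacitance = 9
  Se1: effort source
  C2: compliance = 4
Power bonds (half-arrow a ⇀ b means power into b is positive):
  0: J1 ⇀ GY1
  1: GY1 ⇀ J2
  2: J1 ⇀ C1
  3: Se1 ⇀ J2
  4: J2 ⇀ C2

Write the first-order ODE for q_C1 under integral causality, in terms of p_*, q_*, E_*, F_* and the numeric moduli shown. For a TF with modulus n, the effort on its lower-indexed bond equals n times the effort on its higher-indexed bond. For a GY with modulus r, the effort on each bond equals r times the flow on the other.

dq_C1/dt = -E_Se1/4 + q_C2/16

bond 3 stroke at J2  (source Se1 imposes e)
bond 2 stroke at J1  (C1 integral (e out))
bond 0 stroke at GY1  (J1: last free bond brings flow in)
bond 1 stroke at GY1  (through GY1, causality inverts; strokes same side of GY1)
bond 4 stroke at J2  (J2: bond 1 brought flow, rest push out)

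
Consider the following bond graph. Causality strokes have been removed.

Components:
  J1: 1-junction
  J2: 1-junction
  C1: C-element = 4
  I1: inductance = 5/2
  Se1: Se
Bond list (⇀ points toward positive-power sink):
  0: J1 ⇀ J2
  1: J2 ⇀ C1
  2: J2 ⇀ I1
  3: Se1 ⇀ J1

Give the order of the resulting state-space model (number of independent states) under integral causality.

2  (C1, I1 all integral)

#3 |J1  (source Se1 imposes e)
#0 |J2  (J1 needs exactly one f-in)
#1 |J2  (C1 integral (e out))
#2 |I1  (closing 1-jn rule on J2)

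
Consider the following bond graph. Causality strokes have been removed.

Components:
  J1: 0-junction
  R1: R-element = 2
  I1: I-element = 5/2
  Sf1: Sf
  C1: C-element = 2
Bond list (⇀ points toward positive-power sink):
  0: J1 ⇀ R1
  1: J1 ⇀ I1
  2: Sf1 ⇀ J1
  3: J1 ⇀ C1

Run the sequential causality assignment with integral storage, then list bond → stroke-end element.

β2 stroke at Sf1  (Sf1 (Sf) sets flow on bond)
β1 stroke at I1  (I1: I, integral causality)
β3 stroke at J1  (C1 outputs effort q/C1)
β0 stroke at R1  (J1: bond 3 brought effort, rest push out)

b0 stroke→R1
b1 stroke→I1
b2 stroke→Sf1
b3 stroke→J1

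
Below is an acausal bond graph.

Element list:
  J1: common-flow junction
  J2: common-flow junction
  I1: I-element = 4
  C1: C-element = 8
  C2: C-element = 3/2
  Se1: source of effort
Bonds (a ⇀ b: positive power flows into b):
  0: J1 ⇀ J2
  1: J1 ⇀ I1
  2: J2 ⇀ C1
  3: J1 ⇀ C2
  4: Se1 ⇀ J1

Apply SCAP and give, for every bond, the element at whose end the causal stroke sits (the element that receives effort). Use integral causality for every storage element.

bond 4 →J1  (Se1 (Se) sets effort on bond)
bond 1 →I1  (prefer integral on I1)
bond 0 →J1  (common-f at J1 fixed by 1)
bond 3 →J1  (common-f at J1 fixed by 1)
bond 2 →J2  (common-f at J2 fixed by 0)

b0 stroke→J1
b1 stroke→I1
b2 stroke→J2
b3 stroke→J1
b4 stroke→J1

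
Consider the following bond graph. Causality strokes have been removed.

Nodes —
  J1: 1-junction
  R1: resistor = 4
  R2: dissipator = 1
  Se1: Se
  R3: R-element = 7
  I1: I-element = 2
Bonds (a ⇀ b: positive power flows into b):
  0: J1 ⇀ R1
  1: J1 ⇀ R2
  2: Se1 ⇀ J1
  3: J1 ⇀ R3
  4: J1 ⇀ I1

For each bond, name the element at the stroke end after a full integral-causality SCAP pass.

b0 →J1
b1 →J1
b2 →J1
b3 →J1
b4 →I1

β2 →J1  (Se1 (Se) sets effort on bond)
β4 →I1  (I1 integral (f out))
β0 →J1  (common-f at J1 fixed by 4)
β1 →J1  (1-jn J1 has f-setter on 4)
β3 →J1  (J1 flow already set via bond 4)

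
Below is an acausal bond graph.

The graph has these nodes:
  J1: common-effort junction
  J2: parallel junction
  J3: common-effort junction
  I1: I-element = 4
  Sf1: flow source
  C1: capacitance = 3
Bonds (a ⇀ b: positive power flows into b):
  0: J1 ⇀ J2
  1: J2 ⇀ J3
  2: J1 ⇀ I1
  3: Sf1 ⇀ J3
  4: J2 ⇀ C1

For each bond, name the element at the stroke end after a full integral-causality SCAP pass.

β0 →J1
β1 →J3
β2 →I1
β3 →Sf1
β4 →J2

#3 stroke→Sf1  (Sf1: flow source, stroke at near end)
#1 stroke→J3  (only one effort-in slot at J3)
#2 stroke→I1  (I1: I, integral causality)
#0 stroke→J1  (J1: last free bond brings effort in)
#4 stroke→J2  (only one effort-in slot at J2)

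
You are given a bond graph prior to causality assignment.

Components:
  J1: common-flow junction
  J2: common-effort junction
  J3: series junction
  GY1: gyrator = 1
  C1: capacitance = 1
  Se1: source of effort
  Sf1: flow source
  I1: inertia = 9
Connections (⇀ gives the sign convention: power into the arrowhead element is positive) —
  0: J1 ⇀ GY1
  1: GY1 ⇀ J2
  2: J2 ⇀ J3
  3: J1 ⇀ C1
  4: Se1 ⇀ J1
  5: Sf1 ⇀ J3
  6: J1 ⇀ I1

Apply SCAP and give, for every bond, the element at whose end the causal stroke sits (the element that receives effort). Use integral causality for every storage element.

bond 4 |J1  (Se1 (Se) sets effort on bond)
bond 5 |Sf1  (source Sf1 imposes f)
bond 2 |J3  (J3 flow already set via bond 5)
bond 1 |J2  (J2: last free bond brings effort in)
bond 0 |J1  (through GY1, causality inverts; strokes same side of GY1)
bond 3 |J1  (C1 outputs effort q/C1)
bond 6 |I1  (J1: last free bond brings flow in)

bond 0 stroke at J1
bond 1 stroke at J2
bond 2 stroke at J3
bond 3 stroke at J1
bond 4 stroke at J1
bond 5 stroke at Sf1
bond 6 stroke at I1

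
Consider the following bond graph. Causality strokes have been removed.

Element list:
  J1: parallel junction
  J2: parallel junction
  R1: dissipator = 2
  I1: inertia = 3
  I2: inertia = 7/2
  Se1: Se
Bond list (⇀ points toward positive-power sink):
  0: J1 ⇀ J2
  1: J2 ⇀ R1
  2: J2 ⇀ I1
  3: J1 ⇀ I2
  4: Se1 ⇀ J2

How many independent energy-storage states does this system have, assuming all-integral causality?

#4 stroke at J2  (Se1: effort source, stroke at far end)
#0 stroke at J1  (J2: bond 4 brought effort, rest push out)
#1 stroke at R1  (common-e at J2 fixed by 4)
#2 stroke at I1  (common-e at J2 fixed by 4)
#3 stroke at I2  (common-e at J1 fixed by 0)

2  (I1, I2 all integral)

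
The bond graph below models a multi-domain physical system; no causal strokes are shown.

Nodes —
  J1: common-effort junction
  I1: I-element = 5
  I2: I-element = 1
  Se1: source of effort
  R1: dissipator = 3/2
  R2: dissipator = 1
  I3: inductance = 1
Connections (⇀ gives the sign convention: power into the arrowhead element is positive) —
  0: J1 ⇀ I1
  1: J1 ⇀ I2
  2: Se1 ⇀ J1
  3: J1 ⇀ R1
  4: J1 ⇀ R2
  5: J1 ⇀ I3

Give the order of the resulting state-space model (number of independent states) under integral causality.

3  (I1, I2, I3 all integral)

β2 stroke at J1  (Se1 fixes effort; stroke away)
β0 stroke at I1  (J1: bond 2 brought effort, rest push out)
β1 stroke at I2  (J1: bond 2 brought effort, rest push out)
β3 stroke at R1  (J1: bond 2 brought effort, rest push out)
β4 stroke at R2  (J1: bond 2 brought effort, rest push out)
β5 stroke at I3  (common-e at J1 fixed by 2)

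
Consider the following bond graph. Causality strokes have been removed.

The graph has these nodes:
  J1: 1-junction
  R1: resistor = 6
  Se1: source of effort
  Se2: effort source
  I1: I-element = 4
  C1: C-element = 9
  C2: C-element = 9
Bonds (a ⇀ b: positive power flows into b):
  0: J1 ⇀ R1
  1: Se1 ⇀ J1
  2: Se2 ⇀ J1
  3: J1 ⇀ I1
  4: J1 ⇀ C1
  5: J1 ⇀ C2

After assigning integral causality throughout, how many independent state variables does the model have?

#1 stroke→J1  (Se1: effort source, stroke at far end)
#2 stroke→J1  (Se2: effort source, stroke at far end)
#3 stroke→I1  (prefer integral on I1)
#0 stroke→J1  (J1 flow already set via bond 3)
#4 stroke→J1  (common-f at J1 fixed by 3)
#5 stroke→J1  (J1 flow already set via bond 3)

3  (C1, C2, I1 all integral)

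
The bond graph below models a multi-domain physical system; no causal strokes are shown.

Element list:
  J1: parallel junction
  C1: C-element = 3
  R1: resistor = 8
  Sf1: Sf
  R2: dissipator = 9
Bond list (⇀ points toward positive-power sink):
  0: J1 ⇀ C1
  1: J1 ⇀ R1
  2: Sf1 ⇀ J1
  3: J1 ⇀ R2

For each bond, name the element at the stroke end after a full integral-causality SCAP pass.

bond 2 stroke at Sf1  (Sf1 fixes flow; stroke at Sf1)
bond 0 stroke at J1  (C1 outputs effort q/C1)
bond 1 stroke at R1  (J1 effort already set via bond 0)
bond 3 stroke at R2  (0-jn J1 has e-setter on 0)

b0 stroke→J1
b1 stroke→R1
b2 stroke→Sf1
b3 stroke→R2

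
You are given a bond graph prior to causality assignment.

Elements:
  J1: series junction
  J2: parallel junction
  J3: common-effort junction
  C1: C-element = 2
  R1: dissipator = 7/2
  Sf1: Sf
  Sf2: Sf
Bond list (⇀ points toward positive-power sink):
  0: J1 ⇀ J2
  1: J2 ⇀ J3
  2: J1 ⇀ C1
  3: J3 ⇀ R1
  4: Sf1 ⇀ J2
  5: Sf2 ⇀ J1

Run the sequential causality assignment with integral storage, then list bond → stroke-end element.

b0 stroke at J1
b1 stroke at J2
b2 stroke at J1
b3 stroke at J3
b4 stroke at Sf1
b5 stroke at Sf2

bond 4 →Sf1  (source Sf1 imposes f)
bond 5 →Sf2  (source Sf2 imposes f)
bond 0 →J1  (common-f at J1 fixed by 5)
bond 2 →J1  (1-jn J1 has f-setter on 5)
bond 1 →J2  (only one effort-in slot at J2)
bond 3 →J3  (closing 0-jn rule on J3)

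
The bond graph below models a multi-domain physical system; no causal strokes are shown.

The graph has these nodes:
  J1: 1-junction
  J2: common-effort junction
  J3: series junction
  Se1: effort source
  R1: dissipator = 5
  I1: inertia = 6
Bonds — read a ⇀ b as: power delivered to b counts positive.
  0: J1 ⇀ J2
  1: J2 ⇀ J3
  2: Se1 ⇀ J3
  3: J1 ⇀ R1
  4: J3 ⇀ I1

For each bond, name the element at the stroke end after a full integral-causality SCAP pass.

bond 0 →J2
bond 1 →J3
bond 2 →J3
bond 3 →J1
bond 4 →I1

#2 stroke→J3  (Se1 (Se) sets effort on bond)
#4 stroke→I1  (I1 outputs flow p/I1)
#1 stroke→J3  (common-f at J3 fixed by 4)
#0 stroke→J2  (J2: last free bond brings effort in)
#3 stroke→J1  (J1 flow already set via bond 0)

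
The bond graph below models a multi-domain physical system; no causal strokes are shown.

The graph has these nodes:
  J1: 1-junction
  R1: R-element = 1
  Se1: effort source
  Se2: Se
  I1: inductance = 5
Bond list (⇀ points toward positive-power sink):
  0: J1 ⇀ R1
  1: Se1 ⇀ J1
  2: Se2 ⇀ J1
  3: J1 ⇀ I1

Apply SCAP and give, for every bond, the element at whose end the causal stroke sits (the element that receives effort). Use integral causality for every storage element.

b1 stroke at J1  (source Se1 imposes e)
b2 stroke at J1  (Se2 fixes effort; stroke away)
b3 stroke at I1  (I1 outputs flow p/I1)
b0 stroke at J1  (J1: bond 3 brought flow, rest push out)

b0 |J1
b1 |J1
b2 |J1
b3 |I1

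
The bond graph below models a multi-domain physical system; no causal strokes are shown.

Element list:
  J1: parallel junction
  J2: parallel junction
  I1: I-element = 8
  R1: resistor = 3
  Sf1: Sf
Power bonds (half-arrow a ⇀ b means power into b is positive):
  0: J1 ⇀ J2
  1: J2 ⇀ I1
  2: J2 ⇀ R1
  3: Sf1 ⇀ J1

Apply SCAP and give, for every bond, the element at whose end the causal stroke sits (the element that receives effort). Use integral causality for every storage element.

β3 |Sf1  (Sf1: flow source, stroke at near end)
β0 |J1  (only one effort-in slot at J1)
β1 |I1  (I1 integral (f out))
β2 |J2  (only one effort-in slot at J2)

β0 stroke→J1
β1 stroke→I1
β2 stroke→J2
β3 stroke→Sf1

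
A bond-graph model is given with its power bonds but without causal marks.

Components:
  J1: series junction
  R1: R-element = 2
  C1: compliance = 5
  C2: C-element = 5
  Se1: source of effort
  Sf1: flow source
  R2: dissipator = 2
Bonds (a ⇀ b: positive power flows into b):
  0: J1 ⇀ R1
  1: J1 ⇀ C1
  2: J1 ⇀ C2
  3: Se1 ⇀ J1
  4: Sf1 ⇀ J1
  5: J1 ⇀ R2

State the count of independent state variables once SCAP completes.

b3 |J1  (Se1: effort source, stroke at far end)
b4 |Sf1  (Sf1: flow source, stroke at near end)
b0 |J1  (J1 flow already set via bond 4)
b1 |J1  (1-jn J1 has f-setter on 4)
b2 |J1  (J1: bond 4 brought flow, rest push out)
b5 |J1  (common-f at J1 fixed by 4)

2  (C1, C2 all integral)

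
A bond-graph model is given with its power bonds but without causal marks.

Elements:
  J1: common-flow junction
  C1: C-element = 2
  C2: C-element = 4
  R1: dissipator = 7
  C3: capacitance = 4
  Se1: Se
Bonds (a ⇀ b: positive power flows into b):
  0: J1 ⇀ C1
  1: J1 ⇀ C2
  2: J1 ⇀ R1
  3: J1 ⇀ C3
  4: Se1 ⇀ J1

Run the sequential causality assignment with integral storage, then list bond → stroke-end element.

b4 stroke at J1  (Se1 (Se) sets effort on bond)
b0 stroke at J1  (C1: C, integral causality)
b1 stroke at J1  (C2 outputs effort q/C2)
b3 stroke at J1  (C3 outputs effort q/C3)
b2 stroke at R1  (only one flow-in slot at J1)

#0 |J1
#1 |J1
#2 |R1
#3 |J1
#4 |J1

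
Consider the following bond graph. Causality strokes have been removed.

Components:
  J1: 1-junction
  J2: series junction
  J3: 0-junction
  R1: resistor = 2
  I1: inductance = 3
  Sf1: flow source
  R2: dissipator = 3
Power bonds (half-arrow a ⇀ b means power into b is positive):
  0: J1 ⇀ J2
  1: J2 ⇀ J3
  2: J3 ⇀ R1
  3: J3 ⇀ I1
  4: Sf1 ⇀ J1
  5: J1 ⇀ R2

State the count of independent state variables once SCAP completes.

1  (I1 all integral)

b4 |Sf1  (Sf1: flow source, stroke at near end)
b0 |J1  (J1 flow already set via bond 4)
b5 |J1  (J1: bond 4 brought flow, rest push out)
b1 |J2  (J2 flow already set via bond 0)
b3 |I1  (prefer integral on I1)
b2 |J3  (J3 needs exactly one e-in)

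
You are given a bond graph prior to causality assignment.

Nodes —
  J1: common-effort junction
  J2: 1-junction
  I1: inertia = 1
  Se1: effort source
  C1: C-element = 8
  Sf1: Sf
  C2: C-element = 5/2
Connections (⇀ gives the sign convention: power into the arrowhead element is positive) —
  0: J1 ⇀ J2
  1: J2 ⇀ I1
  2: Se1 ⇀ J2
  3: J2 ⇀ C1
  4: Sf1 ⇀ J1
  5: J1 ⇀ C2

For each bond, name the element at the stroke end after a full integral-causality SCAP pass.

#2 →J2  (source Se1 imposes e)
#4 →Sf1  (Sf1 fixes flow; stroke at Sf1)
#1 →I1  (I1 outputs flow p/I1)
#0 →J2  (J2 flow already set via bond 1)
#3 →J2  (J2: bond 1 brought flow, rest push out)
#5 →J1  (only one effort-in slot at J1)

b0 stroke→J2
b1 stroke→I1
b2 stroke→J2
b3 stroke→J2
b4 stroke→Sf1
b5 stroke→J1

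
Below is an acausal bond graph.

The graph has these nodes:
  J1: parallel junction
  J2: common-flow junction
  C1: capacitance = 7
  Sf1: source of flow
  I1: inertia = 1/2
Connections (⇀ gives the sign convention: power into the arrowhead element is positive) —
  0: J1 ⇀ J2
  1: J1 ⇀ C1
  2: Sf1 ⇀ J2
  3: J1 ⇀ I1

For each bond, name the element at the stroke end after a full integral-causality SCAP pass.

bond 2 →Sf1  (Sf1 fixes flow; stroke at Sf1)
bond 0 →J2  (J2: bond 2 brought flow, rest push out)
bond 1 →J1  (C1: C, integral causality)
bond 3 →I1  (J1 effort already set via bond 1)

β0 stroke→J2
β1 stroke→J1
β2 stroke→Sf1
β3 stroke→I1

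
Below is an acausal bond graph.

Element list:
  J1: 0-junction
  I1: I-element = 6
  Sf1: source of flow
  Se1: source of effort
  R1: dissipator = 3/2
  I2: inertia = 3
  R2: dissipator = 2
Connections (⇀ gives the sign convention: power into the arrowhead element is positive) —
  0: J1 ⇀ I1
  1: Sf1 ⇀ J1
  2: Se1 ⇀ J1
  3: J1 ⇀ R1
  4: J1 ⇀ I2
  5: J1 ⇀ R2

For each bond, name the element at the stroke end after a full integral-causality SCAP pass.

bond 1 stroke→Sf1  (Sf1 (Sf) sets flow on bond)
bond 2 stroke→J1  (Se1: effort source, stroke at far end)
bond 0 stroke→I1  (J1 effort already set via bond 2)
bond 3 stroke→R1  (0-jn J1 has e-setter on 2)
bond 4 stroke→I2  (common-e at J1 fixed by 2)
bond 5 stroke→R2  (0-jn J1 has e-setter on 2)

b0 →I1
b1 →Sf1
b2 →J1
b3 →R1
b4 →I2
b5 →R2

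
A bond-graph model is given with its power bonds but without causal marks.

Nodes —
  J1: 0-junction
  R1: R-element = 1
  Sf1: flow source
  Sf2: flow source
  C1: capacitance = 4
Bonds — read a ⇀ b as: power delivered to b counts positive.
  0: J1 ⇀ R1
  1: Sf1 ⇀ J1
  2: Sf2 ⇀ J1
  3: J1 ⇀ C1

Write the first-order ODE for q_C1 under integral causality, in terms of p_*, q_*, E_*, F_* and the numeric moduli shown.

dq_C1/dt = F_Sf1 + F_Sf2 - q_C1/4

β1 stroke at Sf1  (source Sf1 imposes f)
β2 stroke at Sf2  (source Sf2 imposes f)
β3 stroke at J1  (C1 outputs effort q/C1)
β0 stroke at R1  (J1: bond 3 brought effort, rest push out)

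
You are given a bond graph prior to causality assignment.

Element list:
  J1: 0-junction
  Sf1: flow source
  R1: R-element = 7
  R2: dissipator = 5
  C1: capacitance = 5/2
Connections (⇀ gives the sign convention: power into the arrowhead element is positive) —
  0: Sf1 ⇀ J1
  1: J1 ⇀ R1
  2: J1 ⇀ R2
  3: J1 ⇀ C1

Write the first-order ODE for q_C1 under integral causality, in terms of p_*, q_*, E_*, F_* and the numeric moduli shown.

bond 0 stroke→Sf1  (Sf1: flow source, stroke at near end)
bond 3 stroke→J1  (C1 integral (e out))
bond 1 stroke→R1  (common-e at J1 fixed by 3)
bond 2 stroke→R2  (J1 effort already set via bond 3)

dq_C1/dt = F_Sf1 - 24*q_C1/175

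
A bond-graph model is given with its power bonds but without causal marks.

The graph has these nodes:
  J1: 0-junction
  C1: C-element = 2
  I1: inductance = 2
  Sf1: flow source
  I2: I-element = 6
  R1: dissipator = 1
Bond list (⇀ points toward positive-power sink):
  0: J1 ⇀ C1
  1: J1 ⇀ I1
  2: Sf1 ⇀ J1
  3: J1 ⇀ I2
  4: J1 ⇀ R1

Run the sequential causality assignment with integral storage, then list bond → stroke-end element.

β2 stroke→Sf1  (Sf1 fixes flow; stroke at Sf1)
β0 stroke→J1  (C1: C, integral causality)
β1 stroke→I1  (0-jn J1 has e-setter on 0)
β3 stroke→I2  (common-e at J1 fixed by 0)
β4 stroke→R1  (J1: bond 0 brought effort, rest push out)

bond 0 stroke→J1
bond 1 stroke→I1
bond 2 stroke→Sf1
bond 3 stroke→I2
bond 4 stroke→R1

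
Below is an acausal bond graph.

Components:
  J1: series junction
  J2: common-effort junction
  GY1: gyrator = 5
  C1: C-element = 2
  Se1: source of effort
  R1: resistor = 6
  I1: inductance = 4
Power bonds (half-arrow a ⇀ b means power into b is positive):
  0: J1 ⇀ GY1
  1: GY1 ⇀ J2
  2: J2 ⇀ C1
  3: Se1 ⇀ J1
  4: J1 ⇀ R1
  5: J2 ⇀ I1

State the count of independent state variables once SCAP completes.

β3 stroke→J1  (Se1: effort source, stroke at far end)
β2 stroke→J2  (C1: C, integral causality)
β1 stroke→GY1  (J2: bond 2 brought effort, rest push out)
β5 stroke→I1  (J2: bond 2 brought effort, rest push out)
β0 stroke→GY1  (GY GY1: same side as bond 1)
β4 stroke→J1  (J1 flow already set via bond 0)

2  (C1, I1 all integral)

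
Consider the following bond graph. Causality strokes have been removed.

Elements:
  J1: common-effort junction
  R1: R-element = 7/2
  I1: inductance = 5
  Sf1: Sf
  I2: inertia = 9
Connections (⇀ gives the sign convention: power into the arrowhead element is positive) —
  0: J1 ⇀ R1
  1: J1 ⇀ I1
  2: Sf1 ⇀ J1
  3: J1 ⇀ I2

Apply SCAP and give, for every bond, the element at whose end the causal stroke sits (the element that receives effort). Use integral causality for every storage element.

bond 0 stroke at J1
bond 1 stroke at I1
bond 2 stroke at Sf1
bond 3 stroke at I2

b2 stroke at Sf1  (Sf1 (Sf) sets flow on bond)
b1 stroke at I1  (I1: I, integral causality)
b3 stroke at I2  (I2 integral (f out))
b0 stroke at J1  (J1: last free bond brings effort in)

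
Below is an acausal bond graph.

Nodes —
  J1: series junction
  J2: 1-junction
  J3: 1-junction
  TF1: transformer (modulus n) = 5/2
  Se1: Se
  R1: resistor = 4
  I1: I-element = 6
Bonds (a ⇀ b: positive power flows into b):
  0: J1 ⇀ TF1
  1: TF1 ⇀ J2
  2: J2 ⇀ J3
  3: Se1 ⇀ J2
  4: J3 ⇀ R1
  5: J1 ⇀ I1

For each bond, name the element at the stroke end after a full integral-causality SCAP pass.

β0 →J1
β1 →TF1
β2 →J2
β3 →J2
β4 →J3
β5 →I1

b3 |J2  (source Se1 imposes e)
b5 |I1  (I1 outputs flow p/I1)
b0 |J1  (common-f at J1 fixed by 5)
b1 |TF1  (TF1 one-in-one-out from 0)
b2 |J2  (J2 flow already set via bond 1)
b4 |J3  (J3 flow already set via bond 2)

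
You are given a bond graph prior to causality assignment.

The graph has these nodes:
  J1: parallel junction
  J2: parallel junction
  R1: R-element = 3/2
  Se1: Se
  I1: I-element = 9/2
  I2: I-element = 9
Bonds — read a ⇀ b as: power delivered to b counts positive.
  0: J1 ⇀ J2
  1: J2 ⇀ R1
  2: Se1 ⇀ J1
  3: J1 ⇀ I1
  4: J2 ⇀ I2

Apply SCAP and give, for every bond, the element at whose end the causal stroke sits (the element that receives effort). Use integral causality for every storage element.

#0 stroke→J2
#1 stroke→R1
#2 stroke→J1
#3 stroke→I1
#4 stroke→I2

β2 stroke at J1  (Se1 fixes effort; stroke away)
β0 stroke at J2  (J1: bond 2 brought effort, rest push out)
β3 stroke at I1  (common-e at J1 fixed by 2)
β1 stroke at R1  (J2 effort already set via bond 0)
β4 stroke at I2  (J2: bond 0 brought effort, rest push out)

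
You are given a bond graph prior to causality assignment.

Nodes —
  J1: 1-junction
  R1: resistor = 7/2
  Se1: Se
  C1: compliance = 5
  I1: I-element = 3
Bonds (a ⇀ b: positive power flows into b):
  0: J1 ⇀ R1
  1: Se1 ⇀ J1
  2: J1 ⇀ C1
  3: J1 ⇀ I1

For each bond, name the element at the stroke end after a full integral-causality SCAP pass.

#0 stroke at J1
#1 stroke at J1
#2 stroke at J1
#3 stroke at I1

β1 stroke at J1  (Se1 (Se) sets effort on bond)
β2 stroke at J1  (C1 outputs effort q/C1)
β3 stroke at I1  (I1 outputs flow p/I1)
β0 stroke at J1  (1-jn J1 has f-setter on 3)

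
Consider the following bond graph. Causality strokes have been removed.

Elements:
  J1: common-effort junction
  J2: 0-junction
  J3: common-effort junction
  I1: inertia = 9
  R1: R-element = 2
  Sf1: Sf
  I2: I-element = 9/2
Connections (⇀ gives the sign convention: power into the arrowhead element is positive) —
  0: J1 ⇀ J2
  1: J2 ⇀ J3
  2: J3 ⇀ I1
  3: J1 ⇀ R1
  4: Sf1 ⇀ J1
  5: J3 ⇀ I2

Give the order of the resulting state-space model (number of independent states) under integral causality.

2  (I1, I2 all integral)

#4 |Sf1  (Sf1 (Sf) sets flow on bond)
#2 |I1  (I1: I, integral causality)
#5 |I2  (prefer integral on I2)
#1 |J3  (J3: last free bond brings effort in)
#0 |J2  (J2 needs exactly one e-in)
#3 |J1  (J1: last free bond brings effort in)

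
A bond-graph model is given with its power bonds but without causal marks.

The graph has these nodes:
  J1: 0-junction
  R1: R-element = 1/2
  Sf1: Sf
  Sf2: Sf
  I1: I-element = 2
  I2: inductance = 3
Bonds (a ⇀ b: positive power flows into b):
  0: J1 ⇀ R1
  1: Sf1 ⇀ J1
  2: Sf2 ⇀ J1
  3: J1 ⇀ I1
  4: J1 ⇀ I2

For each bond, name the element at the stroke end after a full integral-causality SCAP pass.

#1 |Sf1  (Sf1: flow source, stroke at near end)
#2 |Sf2  (source Sf2 imposes f)
#3 |I1  (I1 integral (f out))
#4 |I2  (I2 integral (f out))
#0 |J1  (only one effort-in slot at J1)

#0 stroke at J1
#1 stroke at Sf1
#2 stroke at Sf2
#3 stroke at I1
#4 stroke at I2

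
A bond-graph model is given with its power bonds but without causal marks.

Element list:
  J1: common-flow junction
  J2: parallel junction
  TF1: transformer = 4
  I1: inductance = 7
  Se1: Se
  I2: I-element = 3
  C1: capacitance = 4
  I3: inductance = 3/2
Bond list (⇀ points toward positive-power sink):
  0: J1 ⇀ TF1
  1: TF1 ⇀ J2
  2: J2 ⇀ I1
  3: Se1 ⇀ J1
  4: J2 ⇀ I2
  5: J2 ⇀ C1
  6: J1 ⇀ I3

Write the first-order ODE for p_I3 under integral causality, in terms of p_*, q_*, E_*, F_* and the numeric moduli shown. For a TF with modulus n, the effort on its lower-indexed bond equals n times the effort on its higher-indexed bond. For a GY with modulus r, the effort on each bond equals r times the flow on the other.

dp_I3/dt = E_Se1 - q_C1

β3 |J1  (Se1 (Se) sets effort on bond)
β2 |I1  (prefer integral on I1)
β4 |I2  (I2: I, integral causality)
β5 |J2  (C1: C, integral causality)
β1 |TF1  (J2: bond 5 brought effort, rest push out)
β0 |J1  (TF TF1: opposite of bond 1)
β6 |I3  (J1 needs exactly one f-in)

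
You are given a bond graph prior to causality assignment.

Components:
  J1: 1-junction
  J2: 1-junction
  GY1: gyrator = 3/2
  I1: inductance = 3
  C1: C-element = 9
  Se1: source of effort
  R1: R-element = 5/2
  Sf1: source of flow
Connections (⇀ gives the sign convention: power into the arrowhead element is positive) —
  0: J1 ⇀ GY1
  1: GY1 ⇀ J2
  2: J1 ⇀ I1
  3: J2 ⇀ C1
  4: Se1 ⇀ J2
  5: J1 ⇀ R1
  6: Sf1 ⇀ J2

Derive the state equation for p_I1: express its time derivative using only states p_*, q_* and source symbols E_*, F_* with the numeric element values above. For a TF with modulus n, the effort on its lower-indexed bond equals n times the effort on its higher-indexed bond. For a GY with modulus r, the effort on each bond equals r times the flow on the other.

bond 4 stroke→J2  (Se1 (Se) sets effort on bond)
bond 6 stroke→Sf1  (Sf1 (Sf) sets flow on bond)
bond 1 stroke→J2  (J2: bond 6 brought flow, rest push out)
bond 3 stroke→J2  (J2: bond 6 brought flow, rest push out)
bond 0 stroke→J1  (GY1 both-in/both-out from 1)
bond 2 stroke→I1  (I1 outputs flow p/I1)
bond 5 stroke→J1  (J1 flow already set via bond 2)

dp_I1/dt = -3*F_Sf1/2 - 5*p_I1/6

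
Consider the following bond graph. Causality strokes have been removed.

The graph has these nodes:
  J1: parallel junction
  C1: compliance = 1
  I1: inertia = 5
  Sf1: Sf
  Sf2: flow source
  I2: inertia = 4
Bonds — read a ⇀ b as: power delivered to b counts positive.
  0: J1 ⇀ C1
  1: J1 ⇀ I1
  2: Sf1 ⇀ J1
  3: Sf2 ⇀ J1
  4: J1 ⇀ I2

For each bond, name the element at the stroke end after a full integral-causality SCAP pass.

β0 →J1
β1 →I1
β2 →Sf1
β3 →Sf2
β4 →I2

β2 stroke at Sf1  (source Sf1 imposes f)
β3 stroke at Sf2  (Sf2: flow source, stroke at near end)
β0 stroke at J1  (C1: C, integral causality)
β1 stroke at I1  (0-jn J1 has e-setter on 0)
β4 stroke at I2  (common-e at J1 fixed by 0)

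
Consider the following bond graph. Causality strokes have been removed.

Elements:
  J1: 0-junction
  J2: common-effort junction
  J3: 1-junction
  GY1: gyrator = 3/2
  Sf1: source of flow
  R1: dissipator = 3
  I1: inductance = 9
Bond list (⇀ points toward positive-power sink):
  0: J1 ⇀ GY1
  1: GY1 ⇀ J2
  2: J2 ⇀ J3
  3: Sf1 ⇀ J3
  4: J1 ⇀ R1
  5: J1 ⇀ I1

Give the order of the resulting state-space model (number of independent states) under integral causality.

bond 3 stroke→Sf1  (source Sf1 imposes f)
bond 2 stroke→J3  (common-f at J3 fixed by 3)
bond 1 stroke→J2  (only one effort-in slot at J2)
bond 0 stroke→J1  (through GY1, causality inverts; strokes same side of GY1)
bond 4 stroke→R1  (common-e at J1 fixed by 0)
bond 5 stroke→I1  (0-jn J1 has e-setter on 0)

1  (I1 all integral)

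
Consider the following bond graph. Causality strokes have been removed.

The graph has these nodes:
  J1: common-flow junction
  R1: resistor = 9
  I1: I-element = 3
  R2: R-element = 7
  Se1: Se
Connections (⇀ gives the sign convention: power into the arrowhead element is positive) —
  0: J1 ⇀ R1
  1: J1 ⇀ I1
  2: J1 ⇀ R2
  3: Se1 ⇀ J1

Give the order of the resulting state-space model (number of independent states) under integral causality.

β3 stroke→J1  (Se1 fixes effort; stroke away)
β1 stroke→I1  (I1 outputs flow p/I1)
β0 stroke→J1  (J1: bond 1 brought flow, rest push out)
β2 stroke→J1  (J1 flow already set via bond 1)

1  (I1 all integral)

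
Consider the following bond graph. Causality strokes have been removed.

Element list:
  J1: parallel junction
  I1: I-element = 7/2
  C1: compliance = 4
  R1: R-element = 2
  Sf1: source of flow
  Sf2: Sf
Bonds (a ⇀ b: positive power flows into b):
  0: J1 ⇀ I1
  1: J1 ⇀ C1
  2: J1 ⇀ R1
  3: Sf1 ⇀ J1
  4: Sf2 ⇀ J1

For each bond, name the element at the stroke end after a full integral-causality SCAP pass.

#3 →Sf1  (Sf1 (Sf) sets flow on bond)
#4 →Sf2  (Sf2 (Sf) sets flow on bond)
#0 →I1  (prefer integral on I1)
#1 →J1  (C1 outputs effort q/C1)
#2 →R1  (0-jn J1 has e-setter on 1)

β0 stroke at I1
β1 stroke at J1
β2 stroke at R1
β3 stroke at Sf1
β4 stroke at Sf2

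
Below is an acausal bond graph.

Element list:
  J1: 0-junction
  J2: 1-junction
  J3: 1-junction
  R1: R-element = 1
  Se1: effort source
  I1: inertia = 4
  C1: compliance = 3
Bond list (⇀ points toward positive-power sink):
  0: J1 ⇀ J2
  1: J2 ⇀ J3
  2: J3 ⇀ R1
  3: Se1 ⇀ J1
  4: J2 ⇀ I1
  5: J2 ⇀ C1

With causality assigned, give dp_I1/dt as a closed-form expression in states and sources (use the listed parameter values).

dp_I1/dt = E_Se1 - p_I1/4 - q_C1/3

β3 stroke→J1  (source Se1 imposes e)
β0 stroke→J2  (0-jn J1 has e-setter on 3)
β4 stroke→I1  (I1 integral (f out))
β1 stroke→J2  (common-f at J2 fixed by 4)
β5 stroke→J2  (1-jn J2 has f-setter on 4)
β2 stroke→J3  (J3 flow already set via bond 1)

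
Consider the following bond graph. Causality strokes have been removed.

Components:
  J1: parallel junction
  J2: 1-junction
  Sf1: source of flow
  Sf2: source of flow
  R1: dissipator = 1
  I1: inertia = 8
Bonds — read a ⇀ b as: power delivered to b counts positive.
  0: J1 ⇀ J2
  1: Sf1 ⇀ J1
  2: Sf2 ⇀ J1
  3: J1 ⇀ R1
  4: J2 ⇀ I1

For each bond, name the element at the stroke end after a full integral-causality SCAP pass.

β1 |Sf1  (Sf1: flow source, stroke at near end)
β2 |Sf2  (Sf2 fixes flow; stroke at Sf2)
β4 |I1  (I1 outputs flow p/I1)
β0 |J2  (common-f at J2 fixed by 4)
β3 |J1  (closing 0-jn rule on J1)

#0 |J2
#1 |Sf1
#2 |Sf2
#3 |J1
#4 |I1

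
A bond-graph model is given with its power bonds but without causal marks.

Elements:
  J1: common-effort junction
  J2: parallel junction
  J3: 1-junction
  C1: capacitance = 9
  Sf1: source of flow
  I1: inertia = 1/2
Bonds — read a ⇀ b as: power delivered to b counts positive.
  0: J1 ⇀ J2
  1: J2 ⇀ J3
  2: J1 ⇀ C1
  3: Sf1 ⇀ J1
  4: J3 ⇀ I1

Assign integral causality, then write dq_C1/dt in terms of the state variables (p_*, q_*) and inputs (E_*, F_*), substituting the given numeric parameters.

dq_C1/dt = F_Sf1 - 2*p_I1

β3 stroke→Sf1  (source Sf1 imposes f)
β2 stroke→J1  (C1 outputs effort q/C1)
β0 stroke→J2  (0-jn J1 has e-setter on 2)
β1 stroke→J3  (J2 effort already set via bond 0)
β4 stroke→I1  (only one flow-in slot at J3)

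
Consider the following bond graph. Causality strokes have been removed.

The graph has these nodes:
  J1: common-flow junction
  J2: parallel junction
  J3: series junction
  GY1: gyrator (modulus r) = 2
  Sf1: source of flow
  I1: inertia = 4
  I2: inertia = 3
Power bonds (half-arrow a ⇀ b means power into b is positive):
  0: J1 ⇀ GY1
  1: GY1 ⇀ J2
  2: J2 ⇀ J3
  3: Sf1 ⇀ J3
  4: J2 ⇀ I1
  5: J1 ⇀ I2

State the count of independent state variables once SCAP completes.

2  (I1, I2 all integral)

b3 stroke at Sf1  (Sf1 (Sf) sets flow on bond)
b2 stroke at J3  (common-f at J3 fixed by 3)
b4 stroke at I1  (I1 integral (f out))
b1 stroke at J2  (J2 needs exactly one e-in)
b0 stroke at J1  (GY1 both-in/both-out from 1)
b5 stroke at I2  (closing 1-jn rule on J1)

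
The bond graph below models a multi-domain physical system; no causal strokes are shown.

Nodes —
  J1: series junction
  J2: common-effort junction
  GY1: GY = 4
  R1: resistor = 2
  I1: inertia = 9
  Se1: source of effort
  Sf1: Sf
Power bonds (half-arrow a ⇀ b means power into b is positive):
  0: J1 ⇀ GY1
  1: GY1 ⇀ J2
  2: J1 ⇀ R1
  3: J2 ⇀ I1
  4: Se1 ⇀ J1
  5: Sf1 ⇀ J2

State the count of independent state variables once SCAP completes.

bond 4 stroke→J1  (Se1 (Se) sets effort on bond)
bond 5 stroke→Sf1  (Sf1 fixes flow; stroke at Sf1)
bond 3 stroke→I1  (prefer integral on I1)
bond 1 stroke→J2  (J2 needs exactly one e-in)
bond 0 stroke→J1  (GY1 both-in/both-out from 1)
bond 2 stroke→R1  (J1 needs exactly one f-in)

1  (I1 all integral)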